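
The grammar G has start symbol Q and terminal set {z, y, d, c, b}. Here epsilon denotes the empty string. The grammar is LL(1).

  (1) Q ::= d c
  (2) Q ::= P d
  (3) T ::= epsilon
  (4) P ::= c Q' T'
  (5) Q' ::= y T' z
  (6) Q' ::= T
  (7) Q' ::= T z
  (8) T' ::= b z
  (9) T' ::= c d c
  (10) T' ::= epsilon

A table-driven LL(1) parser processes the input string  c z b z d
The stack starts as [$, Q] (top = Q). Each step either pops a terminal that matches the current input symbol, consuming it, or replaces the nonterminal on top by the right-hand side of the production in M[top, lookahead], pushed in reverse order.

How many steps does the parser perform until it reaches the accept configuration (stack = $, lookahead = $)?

10

step 1: stack=$ Q  input=c z b z d $  — expand Q ::= P d
step 2: stack=$ d P  input=c z b z d $  — expand P ::= c Q' T'
step 3: stack=$ d T' Q' c  input=c z b z d $  — match c
step 4: stack=$ d T' Q'  input=z b z d $  — expand Q' ::= T z
step 5: stack=$ d T' z T  input=z b z d $  — expand T ::= epsilon
step 6: stack=$ d T' z  input=z b z d $  — match z
step 7: stack=$ d T'  input=b z d $  — expand T' ::= b z
step 8: stack=$ d z b  input=b z d $  — match b
step 9: stack=$ d z  input=z d $  — match z
step 10: stack=$ d  input=d $  — match d
Accept reached after 10 steps.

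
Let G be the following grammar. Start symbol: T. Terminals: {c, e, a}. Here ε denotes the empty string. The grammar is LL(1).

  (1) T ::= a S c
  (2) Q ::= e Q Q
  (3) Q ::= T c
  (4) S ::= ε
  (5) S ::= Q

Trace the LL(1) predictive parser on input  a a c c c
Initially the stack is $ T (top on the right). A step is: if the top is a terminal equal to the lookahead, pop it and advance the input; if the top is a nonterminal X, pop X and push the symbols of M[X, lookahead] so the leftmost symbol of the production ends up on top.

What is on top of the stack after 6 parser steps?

step 1: stack=$ T  input=a a c c c $  — expand T ::= a S c
step 2: stack=$ c S a  input=a a c c c $  — match a
step 3: stack=$ c S  input=a c c c $  — expand S ::= Q
step 4: stack=$ c Q  input=a c c c $  — expand Q ::= T c
step 5: stack=$ c c T  input=a c c c $  — expand T ::= a S c
step 6: stack=$ c c c S a  input=a c c c $  — match a
Stack after step 6: $ c c c S (top = S).

S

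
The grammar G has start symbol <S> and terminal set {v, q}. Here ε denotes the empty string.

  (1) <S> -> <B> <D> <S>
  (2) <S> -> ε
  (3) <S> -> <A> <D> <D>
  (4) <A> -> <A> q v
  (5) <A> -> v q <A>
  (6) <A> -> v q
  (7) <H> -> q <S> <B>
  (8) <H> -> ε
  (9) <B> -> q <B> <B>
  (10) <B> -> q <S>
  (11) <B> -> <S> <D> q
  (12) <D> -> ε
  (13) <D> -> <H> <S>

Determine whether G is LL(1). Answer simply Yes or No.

No

FIRST(<S>) = {ε, q, v}
FIRST(<A>) = {v}
FIRST(<H>) = {ε, q}
FIRST(<B>) = {q, v}
FIRST(<D>) = {ε, q, v}
FOLLOW(<S>) = {$, q, v}
FOLLOW(<A>) = {$, q, v}
FOLLOW(<H>) = {$, q, v}
FOLLOW(<B>) = {$, q, v}
FOLLOW(<D>) = {$, q, v}
Cell M[<A>, v] receives both <A> -> <A> q v and <A> -> v q <A> and <A> -> v q — the grammar is not LL(1).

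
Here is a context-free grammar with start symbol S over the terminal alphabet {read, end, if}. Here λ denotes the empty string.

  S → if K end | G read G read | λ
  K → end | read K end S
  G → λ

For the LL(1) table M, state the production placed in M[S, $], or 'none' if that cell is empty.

S → λ

FIRST(K): from K→end we get {end}; from K→read K end S we get {read}. So FIRST(K) = {end, read}.
FIRST(G): from G→λ we get {λ}. So FIRST(G) = {λ}.
FIRST(S): from S→if K end we get {if}; from S→G read G read we get {read}; from S→λ we get {λ}. So FIRST(S) = {λ, if, read}.
FOLLOW(S) includes $ since S is the start symbol.
FOLLOW(K): in S→if K end, K is followed by end with FIRST {end}; in K→read K end S, K is followed by end S with FIRST {end}. Thus FOLLOW(K) = {end}.
FOLLOW(S): in K→read K end S, the suffix after S is empty, so FOLLOW(S) ⊇ FOLLOW(K) = {end}. Thus FOLLOW(S) = {$, end}.
For S → if K end: FIRST(if K end) = {if}, so it goes in M[S, t] for t ∈ {if}.
For S → G read G read: FIRST(G read G read) = {read}, so it goes in M[S, t] for t ∈ {read}.
For S → λ: FIRST(λ) = {λ}, so it goes in M[S, t] for t ∈ {}; since λ ∈ FIRST, also for every t ∈ FOLLOW(S) = {$, end}.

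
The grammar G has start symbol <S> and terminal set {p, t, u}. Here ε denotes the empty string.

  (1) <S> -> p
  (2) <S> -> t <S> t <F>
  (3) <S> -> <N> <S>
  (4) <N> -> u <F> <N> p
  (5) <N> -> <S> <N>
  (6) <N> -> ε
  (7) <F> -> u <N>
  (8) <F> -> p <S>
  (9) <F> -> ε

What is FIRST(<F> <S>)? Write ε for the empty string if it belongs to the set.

FIRST(<F>) = {ε, p, u}
FIRST(<S>) = {p, t, u}  (via <N> <S>)
FIRST(<N>) = {ε, p, t, u}  (via <S> <N>)
FIRST(<F> <S>): take FIRST of each symbol in turn, carrying on past any symbol whose FIRST contains ε; result {p, t, u}.

{p, t, u}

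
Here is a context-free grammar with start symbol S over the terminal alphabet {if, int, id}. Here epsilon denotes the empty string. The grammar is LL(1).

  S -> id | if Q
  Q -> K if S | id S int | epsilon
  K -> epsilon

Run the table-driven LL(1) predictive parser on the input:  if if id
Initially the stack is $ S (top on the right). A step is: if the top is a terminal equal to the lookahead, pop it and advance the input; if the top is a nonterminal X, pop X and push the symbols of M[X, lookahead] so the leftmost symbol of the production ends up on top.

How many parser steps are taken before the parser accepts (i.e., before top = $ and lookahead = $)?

     Stack     Input       Action
  1  $ S       if if id $  expand S -> if Q
  2  $ Q if    if if id $  match if
  3  $ Q       if id $     expand Q -> K if S
  4  $ S if K  if id $     expand K -> epsilon
  5  $ S if    if id $     match if
  6  $ S       id $        expand S -> id
  7  $ id      id $        match id
Accept reached after 7 steps.

7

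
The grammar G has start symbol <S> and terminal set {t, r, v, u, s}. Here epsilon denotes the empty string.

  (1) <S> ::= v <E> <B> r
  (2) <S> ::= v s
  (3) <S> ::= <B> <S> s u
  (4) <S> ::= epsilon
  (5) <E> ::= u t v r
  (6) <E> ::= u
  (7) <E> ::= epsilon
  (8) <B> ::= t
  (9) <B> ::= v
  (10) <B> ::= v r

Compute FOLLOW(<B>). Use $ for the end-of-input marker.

FIRST(<E>) = {epsilon, u}
FIRST(<B>) = {t, v}
FIRST(<S>) = {epsilon, t, v}  (via <B> <S> s u)
FOLLOW(<S>) includes $ since <S> is the start symbol.
FOLLOW(<S>): in <S>::=<B> <S> s u, <S> is followed by s u with FIRST {s}. Thus FOLLOW(<S>) = {$, s}.
FOLLOW(<E>): in <S>::=v <E> <B> r, <E> is followed by <B> r with FIRST {t, v}. Thus FOLLOW(<E>) = {t, v}.
FOLLOW(<B>): in <S>::=v <E> <B> r, <B> is followed by r with FIRST {r}; in <S>::=<B> <S> s u, <B> is followed by <S> s u with FIRST {s, t, v}. Thus FOLLOW(<B>) = {r, s, t, v}.

{r, s, t, v}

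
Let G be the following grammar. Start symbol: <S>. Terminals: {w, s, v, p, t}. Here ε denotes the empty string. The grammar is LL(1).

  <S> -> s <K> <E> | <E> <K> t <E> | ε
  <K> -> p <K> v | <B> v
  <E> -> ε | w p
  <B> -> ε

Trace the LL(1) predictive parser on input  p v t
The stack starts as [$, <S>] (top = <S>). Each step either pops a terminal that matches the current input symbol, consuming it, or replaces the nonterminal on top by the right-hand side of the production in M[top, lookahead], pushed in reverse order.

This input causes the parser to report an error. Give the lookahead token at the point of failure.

t

     Stack            Input    Action
  1  $ <S>            p v t $  expand <S> -> <E> <K> t <E>
  2  $ <E> t <K> <E>  p v t $  expand <E> -> ε
  3  $ <E> t <K>      p v t $  expand <K> -> p <K> v
  4  $ <E> t v <K> p  p v t $  match p
  5  $ <E> t v <K>    v t $    expand <K> -> <B> v
  6  $ <E> t v v <B>  v t $    expand <B> -> ε
  7  $ <E> t v v      v t $    match v
  8  $ <E> t v        t $      error: top is terminal v but lookahead is t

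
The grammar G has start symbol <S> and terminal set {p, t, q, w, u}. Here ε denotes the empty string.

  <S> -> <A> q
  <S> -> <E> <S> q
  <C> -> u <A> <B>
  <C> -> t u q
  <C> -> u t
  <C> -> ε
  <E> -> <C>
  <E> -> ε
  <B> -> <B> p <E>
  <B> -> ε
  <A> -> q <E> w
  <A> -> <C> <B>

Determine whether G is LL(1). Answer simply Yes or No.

No

FIRST(<S>) = {p, q, t, u}
FIRST(<C>) = {ε, t, u}
FIRST(<E>) = {ε, t, u}
FIRST(<B>) = {ε, p}
FIRST(<A>) = {ε, p, q, t, u}
FOLLOW(<S>) = {$, q}
FOLLOW(<C>) = {p, q, t, u, w}
FOLLOW(<E>) = {p, q, t, u, w}
FOLLOW(<B>) = {p, q, t, u, w}
FOLLOW(<A>) = {p, q, t, u, w}
Cell M[<A>, q] receives both <A> -> q <E> w and <A> -> <C> <B> — the grammar is not LL(1).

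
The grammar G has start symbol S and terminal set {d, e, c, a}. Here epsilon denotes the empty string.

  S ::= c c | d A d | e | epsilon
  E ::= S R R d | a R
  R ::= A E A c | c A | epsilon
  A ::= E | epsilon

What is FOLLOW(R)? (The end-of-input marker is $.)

{a, c, d, e}

FIRST(S): from S::=c c we get {c}; from S::=d A d we get {d}; from S::=e we get {e}; from S::=epsilon we get {epsilon}. So FIRST(S) = {epsilon, c, d, e}.
FIRST(E): from E::=S R R d we get {a, c, d, e}; from E::=a R we get {a}. So FIRST(E) = {a, c, d, e}.
FIRST(A): from A::=E we get {a, c, d, e}; from A::=epsilon we get {epsilon}. So FIRST(A) = {epsilon, a, c, d, e}.
FIRST(R): from R::=A E A c we get {a, c, d, e}; from R::=c A we get {c}; from R::=epsilon we get {epsilon}. So FIRST(R) = {epsilon, a, c, d, e}.
FOLLOW(S) includes $ since S is the start symbol.
FOLLOW(S): in E::=S R R d, S is followed by R R d with FIRST {a, c, d, e}. Thus FOLLOW(S) = {$, a, c, d, e}.
FOLLOW(E): in R::=A E A c, E is followed by A c with FIRST {a, c, d, e}; in A::=E, the suffix after E is empty, so FOLLOW(E) ⊇ FOLLOW(A) = {a, c, d, e}. Thus FOLLOW(E) = {a, c, d, e}.
FOLLOW(R): in E::=S R R d (occurrence 1), R is followed by R d with FIRST {a, c, d, e}; in E::=S R R d (occurrence 2), R is followed by d with FIRST {d}; in E::=a R, the suffix after R is empty, so FOLLOW(R) ⊇ FOLLOW(E) = {a, c, d, e}. Thus FOLLOW(R) = {a, c, d, e}.
FOLLOW(A): in S::=d A d, A is followed by d with FIRST {d}; in R::=A E A c (occurrence 1), A is followed by E A c with FIRST {a, c, d, e}; in R::=A E A c (occurrence 2), A is followed by c with FIRST {c}; in R::=c A, the suffix after A is empty, so FOLLOW(A) ⊇ FOLLOW(R) = {a, c, d, e}. Thus FOLLOW(A) = {a, c, d, e}.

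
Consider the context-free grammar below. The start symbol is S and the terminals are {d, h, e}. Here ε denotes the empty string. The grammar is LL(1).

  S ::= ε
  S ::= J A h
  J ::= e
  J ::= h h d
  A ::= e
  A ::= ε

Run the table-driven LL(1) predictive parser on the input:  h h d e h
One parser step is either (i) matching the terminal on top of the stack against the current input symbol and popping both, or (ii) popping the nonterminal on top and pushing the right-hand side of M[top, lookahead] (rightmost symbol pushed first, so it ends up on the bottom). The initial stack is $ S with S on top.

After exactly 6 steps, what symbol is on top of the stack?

step 1: stack=$ S  input=h h d e h $  — expand S ::= J A h
step 2: stack=$ h A J  input=h h d e h $  — expand J ::= h h d
step 3: stack=$ h A d h h  input=h h d e h $  — match h
step 4: stack=$ h A d h  input=h d e h $  — match h
step 5: stack=$ h A d  input=d e h $  — match d
step 6: stack=$ h A  input=e h $  — expand A ::= e
Stack after step 6: $ h e (top = e).

e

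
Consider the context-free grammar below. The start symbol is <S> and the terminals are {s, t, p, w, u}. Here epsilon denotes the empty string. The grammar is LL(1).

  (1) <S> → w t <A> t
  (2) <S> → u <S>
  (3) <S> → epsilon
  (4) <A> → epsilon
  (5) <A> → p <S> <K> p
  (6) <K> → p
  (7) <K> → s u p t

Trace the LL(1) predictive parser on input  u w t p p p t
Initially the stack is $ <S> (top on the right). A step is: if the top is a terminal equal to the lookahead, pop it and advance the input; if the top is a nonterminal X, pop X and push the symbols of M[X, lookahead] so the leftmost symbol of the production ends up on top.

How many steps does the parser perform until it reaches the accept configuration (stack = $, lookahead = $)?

      Stack            Input            Action
   1  $ <S>            u w t p p p t $  expand <S> → u <S>
   2  $ <S> u          u w t p p p t $  match u
   3  $ <S>            w t p p p t $    expand <S> → w t <A> t
   4  $ t <A> t w      w t p p p t $    match w
   5  $ t <A> t        t p p p t $      match t
   6  $ t <A>          p p p t $        expand <A> → p <S> <K> p
   7  $ t p <K> <S> p  p p p t $        match p
   8  $ t p <K> <S>    p p t $          expand <S> → epsilon
   9  $ t p <K>        p p t $          expand <K> → p
  10  $ t p p          p p t $          match p
  11  $ t p            p t $            match p
  12  $ t              t $              match t
Accept reached after 12 steps.

12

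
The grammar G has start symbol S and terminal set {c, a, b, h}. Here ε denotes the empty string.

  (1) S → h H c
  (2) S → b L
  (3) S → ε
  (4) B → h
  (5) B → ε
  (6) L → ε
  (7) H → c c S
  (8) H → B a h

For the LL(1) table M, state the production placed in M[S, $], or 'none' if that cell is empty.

S → ε

FIRST(S): from S→h H c we get {h}; from S→b L we get {b}; from S→ε we get {ε}. So FIRST(S) = {ε, b, h}.
FIRST(B): from B→h we get {h}; from B→ε we get {ε}. So FIRST(B) = {ε, h}.
FIRST(L): from L→ε we get {ε}. So FIRST(L) = {ε}.
FIRST(H): from H→c c S we get {c}; from H→B a h we get {a, h}. So FIRST(H) = {a, c, h}.
FOLLOW(S) includes $ since S is the start symbol.
FOLLOW(H): in S→h H c, H is followed by c with FIRST {c}. Thus FOLLOW(H) = {c}.
FOLLOW(S): in H→c c S, the suffix after S is empty, so FOLLOW(S) ⊇ FOLLOW(H) = {c}. Thus FOLLOW(S) = {$, c}.
For S → h H c: FIRST(h H c) = {h}, so it goes in M[S, t] for t ∈ {h}.
For S → b L: FIRST(b L) = {b}, so it goes in M[S, t] for t ∈ {b}.
For S → ε: FIRST(ε) = {ε}, so it goes in M[S, t] for t ∈ {}; since ε ∈ FIRST, also for every t ∈ FOLLOW(S) = {$, c}.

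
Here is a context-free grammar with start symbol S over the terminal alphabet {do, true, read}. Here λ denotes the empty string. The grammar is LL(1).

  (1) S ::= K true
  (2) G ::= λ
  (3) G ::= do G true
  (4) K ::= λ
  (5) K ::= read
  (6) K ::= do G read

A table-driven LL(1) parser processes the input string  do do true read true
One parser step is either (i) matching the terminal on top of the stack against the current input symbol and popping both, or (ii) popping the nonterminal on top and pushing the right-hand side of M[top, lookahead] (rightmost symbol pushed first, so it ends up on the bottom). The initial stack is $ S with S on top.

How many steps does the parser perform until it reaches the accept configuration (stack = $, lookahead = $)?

9

     Stack                  Input                   Action
  1  $ S                    do do true read true $  expand S ::= K true
  2  $ true K               do do true read true $  expand K ::= do G read
  3  $ true read G do       do do true read true $  match do
  4  $ true read G          do true read true $     expand G ::= do G true
  5  $ true read true G do  do true read true $     match do
  6  $ true read true G     true read true $        expand G ::= λ
  7  $ true read true       true read true $        match true
  8  $ true read            read true $             match read
  9  $ true                 true $                  match true
Accept reached after 9 steps.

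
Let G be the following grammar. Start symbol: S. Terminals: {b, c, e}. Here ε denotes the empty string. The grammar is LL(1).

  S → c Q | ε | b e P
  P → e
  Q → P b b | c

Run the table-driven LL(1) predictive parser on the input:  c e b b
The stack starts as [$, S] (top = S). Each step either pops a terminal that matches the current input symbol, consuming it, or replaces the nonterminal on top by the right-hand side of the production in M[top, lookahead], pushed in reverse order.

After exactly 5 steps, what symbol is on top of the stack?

b

step 1: stack=$ S  input=c e b b $  — expand S → c Q
step 2: stack=$ Q c  input=c e b b $  — match c
step 3: stack=$ Q  input=e b b $  — expand Q → P b b
step 4: stack=$ b b P  input=e b b $  — expand P → e
step 5: stack=$ b b e  input=e b b $  — match e
Stack after step 5: $ b b (top = b).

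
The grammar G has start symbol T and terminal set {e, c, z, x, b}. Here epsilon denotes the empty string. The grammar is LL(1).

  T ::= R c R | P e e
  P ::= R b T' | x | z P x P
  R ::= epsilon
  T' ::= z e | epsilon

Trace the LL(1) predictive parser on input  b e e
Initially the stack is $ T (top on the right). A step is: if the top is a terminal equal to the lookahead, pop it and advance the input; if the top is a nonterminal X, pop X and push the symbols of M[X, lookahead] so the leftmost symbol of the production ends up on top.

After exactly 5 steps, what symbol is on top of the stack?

step 1: stack=$ T  input=b e e $  — expand T ::= P e e
step 2: stack=$ e e P  input=b e e $  — expand P ::= R b T'
step 3: stack=$ e e T' b R  input=b e e $  — expand R ::= epsilon
step 4: stack=$ e e T' b  input=b e e $  — match b
step 5: stack=$ e e T'  input=e e $  — expand T' ::= epsilon
Stack after step 5: $ e e (top = e).

e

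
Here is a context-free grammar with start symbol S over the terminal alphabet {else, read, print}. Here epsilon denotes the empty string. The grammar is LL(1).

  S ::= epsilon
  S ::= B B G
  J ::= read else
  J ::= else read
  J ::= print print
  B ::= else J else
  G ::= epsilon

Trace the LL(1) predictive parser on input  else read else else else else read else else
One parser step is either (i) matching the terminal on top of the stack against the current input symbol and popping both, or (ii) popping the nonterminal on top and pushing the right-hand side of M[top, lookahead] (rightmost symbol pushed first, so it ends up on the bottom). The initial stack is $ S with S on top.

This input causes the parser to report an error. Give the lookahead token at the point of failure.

else

step 1: stack=$ S  input=else read else else else else read else else $  — expand S ::= B B G
step 2: stack=$ G B B  input=else read else else else else read else else $  — expand B ::= else J else
step 3: stack=$ G B else J else  input=else read else else else else read else else $  — match else
step 4: stack=$ G B else J  input=read else else else else read else else $  — expand J ::= read else
step 5: stack=$ G B else else read  input=read else else else else read else else $  — match read
step 6: stack=$ G B else else  input=else else else else read else else $  — match else
step 7: stack=$ G B else  input=else else else read else else $  — match else
step 8: stack=$ G B  input=else else read else else $  — expand B ::= else J else
step 9: stack=$ G else J else  input=else else read else else $  — match else
step 10: stack=$ G else J  input=else read else else $  — expand J ::= else read
step 11: stack=$ G else read else  input=else read else else $  — match else
step 12: stack=$ G else read  input=read else else $  — match read
step 13: stack=$ G else  input=else else $  — match else
step 14: stack=$ G  input=else $  — error: M[G, else] is empty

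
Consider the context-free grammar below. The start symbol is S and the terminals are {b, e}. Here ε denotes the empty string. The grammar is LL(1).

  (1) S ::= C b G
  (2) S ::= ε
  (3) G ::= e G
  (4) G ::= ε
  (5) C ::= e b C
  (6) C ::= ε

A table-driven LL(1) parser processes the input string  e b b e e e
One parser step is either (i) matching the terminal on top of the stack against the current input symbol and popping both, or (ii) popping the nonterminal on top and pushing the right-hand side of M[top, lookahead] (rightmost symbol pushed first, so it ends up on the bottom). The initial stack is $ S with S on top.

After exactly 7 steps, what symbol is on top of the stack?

e

     Stack        Input          Action
  1  $ S          e b b e e e $  expand S ::= C b G
  2  $ G b C      e b b e e e $  expand C ::= e b C
  3  $ G b C b e  e b b e e e $  match e
  4  $ G b C b    b b e e e $    match b
  5  $ G b C      b e e e $      expand C ::= ε
  6  $ G b        b e e e $      match b
  7  $ G          e e e $        expand G ::= e G
Stack after step 7: $ G e (top = e).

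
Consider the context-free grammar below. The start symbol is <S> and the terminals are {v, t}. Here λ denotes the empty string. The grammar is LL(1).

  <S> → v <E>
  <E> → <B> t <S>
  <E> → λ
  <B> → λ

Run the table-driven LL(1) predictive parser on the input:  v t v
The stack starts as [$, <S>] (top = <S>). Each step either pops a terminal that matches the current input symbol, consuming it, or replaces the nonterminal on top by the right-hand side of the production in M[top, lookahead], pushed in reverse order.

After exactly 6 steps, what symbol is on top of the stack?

v

     Stack        Input    Action
  1  $ <S>        v t v $  expand <S> → v <E>
  2  $ <E> v      v t v $  match v
  3  $ <E>        t v $    expand <E> → <B> t <S>
  4  $ <S> t <B>  t v $    expand <B> → λ
  5  $ <S> t      t v $    match t
  6  $ <S>        v $      expand <S> → v <E>
Stack after step 6: $ <E> v (top = v).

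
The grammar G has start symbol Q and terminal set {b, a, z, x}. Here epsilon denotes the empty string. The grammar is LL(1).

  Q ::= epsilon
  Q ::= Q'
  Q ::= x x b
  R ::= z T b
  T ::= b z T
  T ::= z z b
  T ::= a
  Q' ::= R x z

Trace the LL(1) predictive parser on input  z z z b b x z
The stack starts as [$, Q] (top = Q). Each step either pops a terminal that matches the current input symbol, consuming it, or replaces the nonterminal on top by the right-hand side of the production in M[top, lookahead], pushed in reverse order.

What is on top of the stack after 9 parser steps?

x

step 1: stack=$ Q  input=z z z b b x z $  — expand Q ::= Q'
step 2: stack=$ Q'  input=z z z b b x z $  — expand Q' ::= R x z
step 3: stack=$ z x R  input=z z z b b x z $  — expand R ::= z T b
step 4: stack=$ z x b T z  input=z z z b b x z $  — match z
step 5: stack=$ z x b T  input=z z b b x z $  — expand T ::= z z b
step 6: stack=$ z x b b z z  input=z z b b x z $  — match z
step 7: stack=$ z x b b z  input=z b b x z $  — match z
step 8: stack=$ z x b b  input=b b x z $  — match b
step 9: stack=$ z x b  input=b x z $  — match b
Stack after step 9: $ z x (top = x).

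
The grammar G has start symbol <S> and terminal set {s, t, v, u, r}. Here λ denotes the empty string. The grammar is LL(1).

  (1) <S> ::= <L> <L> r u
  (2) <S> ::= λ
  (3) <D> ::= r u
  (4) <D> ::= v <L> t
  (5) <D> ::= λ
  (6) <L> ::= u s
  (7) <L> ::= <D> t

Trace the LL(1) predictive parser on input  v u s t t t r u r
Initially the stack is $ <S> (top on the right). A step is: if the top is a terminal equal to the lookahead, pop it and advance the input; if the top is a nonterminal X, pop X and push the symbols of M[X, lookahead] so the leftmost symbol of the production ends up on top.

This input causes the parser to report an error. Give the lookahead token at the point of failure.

r

      Stack                Input                Action
   1  $ <S>                v u s t t t r u r $  expand <S> ::= <L> <L> r u
   2  $ u r <L> <L>        v u s t t t r u r $  expand <L> ::= <D> t
   3  $ u r <L> t <D>      v u s t t t r u r $  expand <D> ::= v <L> t
   4  $ u r <L> t t <L> v  v u s t t t r u r $  match v
   5  $ u r <L> t t <L>    u s t t t r u r $    expand <L> ::= u s
   6  $ u r <L> t t s u    u s t t t r u r $    match u
   7  $ u r <L> t t s      s t t t r u r $      match s
   8  $ u r <L> t t        t t t r u r $        match t
   9  $ u r <L> t          t t r u r $          match t
  10  $ u r <L>            t r u r $            expand <L> ::= <D> t
  11  $ u r t <D>          t r u r $            expand <D> ::= λ
  12  $ u r t              t r u r $            match t
  13  $ u r                r u r $              match r
  14  $ u                  u r $                match u
  15  $                    r $                  error: stack empty but input remains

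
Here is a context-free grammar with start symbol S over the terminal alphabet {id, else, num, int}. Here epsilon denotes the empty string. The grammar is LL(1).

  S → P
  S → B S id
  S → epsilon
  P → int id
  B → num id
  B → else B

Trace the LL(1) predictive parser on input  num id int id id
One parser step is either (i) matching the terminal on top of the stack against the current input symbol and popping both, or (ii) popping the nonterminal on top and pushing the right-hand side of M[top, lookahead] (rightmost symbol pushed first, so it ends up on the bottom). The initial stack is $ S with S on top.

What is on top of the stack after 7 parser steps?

step 1: stack=$ S  input=num id int id id $  — expand S → B S id
step 2: stack=$ id S B  input=num id int id id $  — expand B → num id
step 3: stack=$ id S id num  input=num id int id id $  — match num
step 4: stack=$ id S id  input=id int id id $  — match id
step 5: stack=$ id S  input=int id id $  — expand S → P
step 6: stack=$ id P  input=int id id $  — expand P → int id
step 7: stack=$ id id int  input=int id id $  — match int
Stack after step 7: $ id id (top = id).

id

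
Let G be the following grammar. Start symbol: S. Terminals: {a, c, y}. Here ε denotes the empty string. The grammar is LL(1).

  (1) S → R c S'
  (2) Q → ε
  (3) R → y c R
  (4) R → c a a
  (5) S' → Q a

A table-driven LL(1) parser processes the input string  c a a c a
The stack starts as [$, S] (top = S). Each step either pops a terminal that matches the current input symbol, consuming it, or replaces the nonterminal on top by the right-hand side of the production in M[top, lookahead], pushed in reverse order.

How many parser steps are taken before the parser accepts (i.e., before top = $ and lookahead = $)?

9

step 1: stack=$ S  input=c a a c a $  — expand S → R c S'
step 2: stack=$ S' c R  input=c a a c a $  — expand R → c a a
step 3: stack=$ S' c a a c  input=c a a c a $  — match c
step 4: stack=$ S' c a a  input=a a c a $  — match a
step 5: stack=$ S' c a  input=a c a $  — match a
step 6: stack=$ S' c  input=c a $  — match c
step 7: stack=$ S'  input=a $  — expand S' → Q a
step 8: stack=$ a Q  input=a $  — expand Q → ε
step 9: stack=$ a  input=a $  — match a
Accept reached after 9 steps.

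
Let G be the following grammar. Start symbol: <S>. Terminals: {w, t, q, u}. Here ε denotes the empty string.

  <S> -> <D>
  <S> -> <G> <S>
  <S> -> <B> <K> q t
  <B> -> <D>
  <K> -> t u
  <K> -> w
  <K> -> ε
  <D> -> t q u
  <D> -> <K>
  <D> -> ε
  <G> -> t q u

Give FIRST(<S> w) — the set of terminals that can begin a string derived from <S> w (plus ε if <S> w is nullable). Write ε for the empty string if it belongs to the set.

FIRST(<K>) = {ε, t, w}
FIRST(<G>) = {t}
FIRST(<D>) = {ε, t, w}  (via <K>)
FIRST(<B>) = {ε, t, w}  (via <D>)
FIRST(<S>) = {ε, q, t, w}  (via <D>, <G> <S>, <B> <K> q t)
FIRST(<S> w): take FIRST of each symbol in turn, carrying on past any symbol whose FIRST contains ε; result {q, t, w}.

{q, t, w}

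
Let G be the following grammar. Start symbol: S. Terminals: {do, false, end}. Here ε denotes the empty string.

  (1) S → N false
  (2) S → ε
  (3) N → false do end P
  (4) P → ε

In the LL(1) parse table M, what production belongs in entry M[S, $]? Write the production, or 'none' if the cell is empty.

S → ε

FIRST(N) = {false}
FIRST(P) = {ε}
FIRST(S) = {ε, false}  (via N false)
FOLLOW(S) includes $ since S is the start symbol.
FOLLOW(S): S appears on no right-hand side. Thus FOLLOW(S) = {$}.
For S → N false: FIRST(N false) = {false}, so it goes in M[S, t] for t ∈ {false}.
For S → ε: FIRST(ε) = {ε}, so it goes in M[S, t] for t ∈ {}; since ε ∈ FIRST, also for every t ∈ FOLLOW(S) = {$}.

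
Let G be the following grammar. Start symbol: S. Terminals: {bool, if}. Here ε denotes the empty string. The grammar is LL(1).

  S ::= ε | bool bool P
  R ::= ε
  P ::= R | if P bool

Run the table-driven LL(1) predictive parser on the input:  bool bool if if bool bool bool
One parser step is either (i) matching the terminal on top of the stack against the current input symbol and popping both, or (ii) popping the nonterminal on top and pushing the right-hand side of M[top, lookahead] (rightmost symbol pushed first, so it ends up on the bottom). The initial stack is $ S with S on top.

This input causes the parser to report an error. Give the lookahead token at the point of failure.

step 1: stack=$ S  input=bool bool if if bool bool bool $  — expand S ::= bool bool P
step 2: stack=$ P bool bool  input=bool bool if if bool bool bool $  — match bool
step 3: stack=$ P bool  input=bool if if bool bool bool $  — match bool
step 4: stack=$ P  input=if if bool bool bool $  — expand P ::= if P bool
step 5: stack=$ bool P if  input=if if bool bool bool $  — match if
step 6: stack=$ bool P  input=if bool bool bool $  — expand P ::= if P bool
step 7: stack=$ bool bool P if  input=if bool bool bool $  — match if
step 8: stack=$ bool bool P  input=bool bool bool $  — expand P ::= R
step 9: stack=$ bool bool R  input=bool bool bool $  — expand R ::= ε
step 10: stack=$ bool bool  input=bool bool bool $  — match bool
step 11: stack=$ bool  input=bool bool $  — match bool
step 12: stack=$  input=bool $  — error: stack empty but input remains

bool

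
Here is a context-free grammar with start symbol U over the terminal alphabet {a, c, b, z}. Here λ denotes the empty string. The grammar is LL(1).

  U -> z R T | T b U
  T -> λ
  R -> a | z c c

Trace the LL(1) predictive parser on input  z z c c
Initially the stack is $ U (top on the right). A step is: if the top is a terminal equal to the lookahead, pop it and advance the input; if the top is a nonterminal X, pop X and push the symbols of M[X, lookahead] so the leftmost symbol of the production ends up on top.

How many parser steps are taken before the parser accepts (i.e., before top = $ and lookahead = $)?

     Stack      Input      Action
  1  $ U        z z c c $  expand U -> z R T
  2  $ T R z    z z c c $  match z
  3  $ T R      z c c $    expand R -> z c c
  4  $ T c c z  z c c $    match z
  5  $ T c c    c c $      match c
  6  $ T c      c $        match c
  7  $ T        $          expand T -> λ
Accept reached after 7 steps.

7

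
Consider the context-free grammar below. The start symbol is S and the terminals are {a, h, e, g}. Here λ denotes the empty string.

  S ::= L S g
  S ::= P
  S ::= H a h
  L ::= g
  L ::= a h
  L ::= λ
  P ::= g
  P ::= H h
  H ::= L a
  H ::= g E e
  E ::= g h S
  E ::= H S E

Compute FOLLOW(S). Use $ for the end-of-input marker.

FIRST(L) = {λ, a, g}
FIRST(H) = {a, g}  (via L a)
FIRST(P) = {a, g}  (via H h)
FIRST(E) = {a, g}  (via H S E)
FIRST(S) = {a, g}  (via L S g, P, H a h)
FOLLOW(S) includes $ since S is the start symbol.
FOLLOW(L): in S::=L S g, L is followed by S g with FIRST {a, g}; in H::=L a, L is followed by a with FIRST {a}. Thus FOLLOW(L) = {a, g}.
FOLLOW(H): in S::=H a h, H is followed by a h with FIRST {a}; in P::=H h, H is followed by h with FIRST {h}; in E::=H S E, H is followed by S E with FIRST {a, g}. Thus FOLLOW(H) = {a, g, h}.
FOLLOW(E): in H::=g E e, E is followed by e with FIRST {e}; in E::=H S E, the suffix after E is empty (adds nothing new). Thus FOLLOW(E) = {e}.
FOLLOW(S): in S::=L S g, S is followed by g with FIRST {g}; in E::=g h S, the suffix after S is empty, so FOLLOW(S) ⊇ FOLLOW(E) = {e}; in E::=H S E, S is followed by E with FIRST {a, g}. Thus FOLLOW(S) = {$, a, e, g}.
FOLLOW(P): in S::=P, the suffix after P is empty, so FOLLOW(P) ⊇ FOLLOW(S) = {$, a, e, g}. Thus FOLLOW(P) = {$, a, e, g}.

{$, a, e, g}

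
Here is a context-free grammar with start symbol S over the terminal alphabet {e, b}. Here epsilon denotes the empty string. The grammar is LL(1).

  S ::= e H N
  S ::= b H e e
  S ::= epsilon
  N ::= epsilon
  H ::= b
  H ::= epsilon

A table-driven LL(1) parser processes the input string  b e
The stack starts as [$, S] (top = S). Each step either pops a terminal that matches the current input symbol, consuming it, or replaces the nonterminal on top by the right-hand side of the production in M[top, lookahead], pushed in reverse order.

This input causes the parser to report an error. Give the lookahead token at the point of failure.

$

     Stack      Input  Action
  1  $ S        b e $  expand S ::= b H e e
  2  $ e e H b  b e $  match b
  3  $ e e H    e $    expand H ::= epsilon
  4  $ e e      e $    match e
  5  $ e        $      error: top is terminal e but lookahead is $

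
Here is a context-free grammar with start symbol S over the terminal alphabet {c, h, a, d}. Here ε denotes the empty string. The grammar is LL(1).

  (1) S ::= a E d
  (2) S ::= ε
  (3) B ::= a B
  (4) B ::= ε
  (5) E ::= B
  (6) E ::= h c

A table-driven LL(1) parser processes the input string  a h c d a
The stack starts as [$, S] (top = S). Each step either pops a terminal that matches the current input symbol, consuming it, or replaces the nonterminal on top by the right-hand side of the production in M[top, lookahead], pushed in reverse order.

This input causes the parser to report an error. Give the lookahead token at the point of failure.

step 1: stack=$ S  input=a h c d a $  — expand S ::= a E d
step 2: stack=$ d E a  input=a h c d a $  — match a
step 3: stack=$ d E  input=h c d a $  — expand E ::= h c
step 4: stack=$ d c h  input=h c d a $  — match h
step 5: stack=$ d c  input=c d a $  — match c
step 6: stack=$ d  input=d a $  — match d
step 7: stack=$  input=a $  — error: stack empty but input remains

a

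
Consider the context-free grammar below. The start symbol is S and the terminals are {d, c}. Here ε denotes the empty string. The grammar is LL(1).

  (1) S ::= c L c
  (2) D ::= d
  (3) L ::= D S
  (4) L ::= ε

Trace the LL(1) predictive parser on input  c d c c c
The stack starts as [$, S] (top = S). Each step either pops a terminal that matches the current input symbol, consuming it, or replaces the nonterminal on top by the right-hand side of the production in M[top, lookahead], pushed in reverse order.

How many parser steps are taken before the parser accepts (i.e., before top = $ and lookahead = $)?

10

      Stack      Input        Action
   1  $ S        c d c c c $  expand S ::= c L c
   2  $ c L c    c d c c c $  match c
   3  $ c L      d c c c $    expand L ::= D S
   4  $ c S D    d c c c $    expand D ::= d
   5  $ c S d    d c c c $    match d
   6  $ c S      c c c $      expand S ::= c L c
   7  $ c c L c  c c c $      match c
   8  $ c c L    c c $        expand L ::= ε
   9  $ c c      c c $        match c
  10  $ c        c $          match c
Accept reached after 10 steps.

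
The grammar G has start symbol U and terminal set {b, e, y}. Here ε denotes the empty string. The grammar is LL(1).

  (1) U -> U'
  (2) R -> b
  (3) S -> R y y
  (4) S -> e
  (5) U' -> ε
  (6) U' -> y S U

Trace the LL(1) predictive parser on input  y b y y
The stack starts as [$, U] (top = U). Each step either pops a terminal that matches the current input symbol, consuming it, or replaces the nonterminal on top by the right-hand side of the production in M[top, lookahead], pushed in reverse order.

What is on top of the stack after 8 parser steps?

U

     Stack      Input      Action
  1  $ U        y b y y $  expand U -> U'
  2  $ U'       y b y y $  expand U' -> y S U
  3  $ U S y    y b y y $  match y
  4  $ U S      b y y $    expand S -> R y y
  5  $ U y y R  b y y $    expand R -> b
  6  $ U y y b  b y y $    match b
  7  $ U y y    y y $      match y
  8  $ U y      y $        match y
Stack after step 8: $ U (top = U).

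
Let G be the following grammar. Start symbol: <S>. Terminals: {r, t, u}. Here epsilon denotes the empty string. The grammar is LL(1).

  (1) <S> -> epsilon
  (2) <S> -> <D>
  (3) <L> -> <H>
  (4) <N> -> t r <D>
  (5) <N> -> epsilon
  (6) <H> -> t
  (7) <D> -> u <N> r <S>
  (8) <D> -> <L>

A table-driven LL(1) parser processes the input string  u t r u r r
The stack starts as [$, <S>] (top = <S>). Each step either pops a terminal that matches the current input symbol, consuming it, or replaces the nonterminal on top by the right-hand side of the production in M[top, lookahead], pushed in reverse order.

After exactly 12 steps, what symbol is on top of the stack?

<S>

step 1: stack=$ <S>  input=u t r u r r $  — expand <S> -> <D>
step 2: stack=$ <D>  input=u t r u r r $  — expand <D> -> u <N> r <S>
step 3: stack=$ <S> r <N> u  input=u t r u r r $  — match u
step 4: stack=$ <S> r <N>  input=t r u r r $  — expand <N> -> t r <D>
step 5: stack=$ <S> r <D> r t  input=t r u r r $  — match t
step 6: stack=$ <S> r <D> r  input=r u r r $  — match r
step 7: stack=$ <S> r <D>  input=u r r $  — expand <D> -> u <N> r <S>
step 8: stack=$ <S> r <S> r <N> u  input=u r r $  — match u
step 9: stack=$ <S> r <S> r <N>  input=r r $  — expand <N> -> epsilon
step 10: stack=$ <S> r <S> r  input=r r $  — match r
step 11: stack=$ <S> r <S>  input=r $  — expand <S> -> epsilon
step 12: stack=$ <S> r  input=r $  — match r
Stack after step 12: $ <S> (top = <S>).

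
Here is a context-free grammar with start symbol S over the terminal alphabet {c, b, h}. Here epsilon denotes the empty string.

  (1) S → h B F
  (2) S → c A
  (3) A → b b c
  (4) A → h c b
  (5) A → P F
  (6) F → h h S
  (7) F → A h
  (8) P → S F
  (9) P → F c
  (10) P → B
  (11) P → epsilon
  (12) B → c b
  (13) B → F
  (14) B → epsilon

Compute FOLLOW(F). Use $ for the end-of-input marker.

FIRST(S) = {c, h}
FIRST(A) = {b, c, h}  (via P F)
FIRST(F) = {b, c, h}  (via A h)
FIRST(B) = {epsilon, b, c, h}  (via F)
FIRST(P) = {epsilon, b, c, h}  (via S F, F c, B)
FOLLOW(S) includes $ since S is the start symbol.
FOLLOW(P): in A→P F, P is followed by F with FIRST {b, c, h}. Thus FOLLOW(P) = {b, c, h}.
FOLLOW(B): in S→h B F, B is followed by F with FIRST {b, c, h}; in P→B, the suffix after B is empty, so FOLLOW(B) ⊇ FOLLOW(P) = {b, c, h}. Thus FOLLOW(B) = {b, c, h}.
FOLLOW(S): in F→h h S, the suffix after S is empty, so FOLLOW(S) ⊇ FOLLOW(F) = {$, b, c, h}; in P→S F, S is followed by F with FIRST {b, c, h}. Thus FOLLOW(S) = {$, b, c, h}.
FOLLOW(A): in S→c A, the suffix after A is empty, so FOLLOW(A) ⊇ FOLLOW(S) = {$, b, c, h}; in F→A h, A is followed by h with FIRST {h}. Thus FOLLOW(A) = {$, b, c, h}.
FOLLOW(F): in S→h B F, the suffix after F is empty, so FOLLOW(F) ⊇ FOLLOW(S) = {$, b, c, h}; in A→P F, the suffix after F is empty, so FOLLOW(F) ⊇ FOLLOW(A) = {$, b, c, h}; in P→S F, the suffix after F is empty, so FOLLOW(F) ⊇ FOLLOW(P) = {b, c, h}; in P→F c, F is followed by c with FIRST {c}; in B→F, the suffix after F is empty, so FOLLOW(F) ⊇ FOLLOW(B) = {b, c, h}. Thus FOLLOW(F) = {$, b, c, h}.

{$, b, c, h}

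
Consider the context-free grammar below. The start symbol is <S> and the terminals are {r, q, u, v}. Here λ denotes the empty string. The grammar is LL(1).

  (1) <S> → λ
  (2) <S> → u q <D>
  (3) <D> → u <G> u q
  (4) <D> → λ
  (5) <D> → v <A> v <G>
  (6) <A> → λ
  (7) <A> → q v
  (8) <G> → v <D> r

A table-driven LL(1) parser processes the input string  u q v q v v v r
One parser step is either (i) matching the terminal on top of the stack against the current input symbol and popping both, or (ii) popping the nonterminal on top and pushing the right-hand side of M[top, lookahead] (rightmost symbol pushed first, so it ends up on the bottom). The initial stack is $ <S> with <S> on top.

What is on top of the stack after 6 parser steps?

     Stack          Input              Action
  1  $ <S>          u q v q v v v r $  expand <S> → u q <D>
  2  $ <D> q u      u q v q v v v r $  match u
  3  $ <D> q        q v q v v v r $    match q
  4  $ <D>          v q v v v r $      expand <D> → v <A> v <G>
  5  $ <G> v <A> v  v q v v v r $      match v
  6  $ <G> v <A>    q v v v r $        expand <A> → q v
Stack after step 6: $ <G> v v q (top = q).

q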